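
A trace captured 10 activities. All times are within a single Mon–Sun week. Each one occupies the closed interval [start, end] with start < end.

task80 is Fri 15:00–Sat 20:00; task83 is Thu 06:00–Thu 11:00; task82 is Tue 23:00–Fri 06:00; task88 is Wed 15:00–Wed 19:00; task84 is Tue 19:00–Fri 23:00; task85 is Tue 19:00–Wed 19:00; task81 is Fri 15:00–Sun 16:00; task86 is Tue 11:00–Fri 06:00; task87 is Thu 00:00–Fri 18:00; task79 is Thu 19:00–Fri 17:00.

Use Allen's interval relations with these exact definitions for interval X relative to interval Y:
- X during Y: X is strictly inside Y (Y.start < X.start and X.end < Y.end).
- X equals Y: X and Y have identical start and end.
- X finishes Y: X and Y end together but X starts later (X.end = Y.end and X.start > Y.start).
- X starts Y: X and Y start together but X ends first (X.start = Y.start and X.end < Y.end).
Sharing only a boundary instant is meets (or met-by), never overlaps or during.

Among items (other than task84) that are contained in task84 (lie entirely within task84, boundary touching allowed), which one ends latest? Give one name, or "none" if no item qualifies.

task87

Target task84 = [Tue 19:00, Fri 23:00].
task79 [Thu 19:00, Fri 17:00] → during → candidate.
task80 [Fri 15:00, Sat 20:00] → overlapped-by → excluded.
task81 [Fri 15:00, Sun 16:00] → overlapped-by → excluded.
task82 [Tue 23:00, Fri 06:00] → during → candidate.
task83 [Thu 06:00, Thu 11:00] → during → candidate.
task85 [Tue 19:00, Wed 19:00] → starts → candidate.
task86 [Tue 11:00, Fri 06:00] → overlaps → excluded.
task87 [Thu 00:00, Fri 18:00] → during → candidate.
task88 [Wed 15:00, Wed 19:00] → during → candidate.
Among candidates, latest end is Fri 18:00 → task87.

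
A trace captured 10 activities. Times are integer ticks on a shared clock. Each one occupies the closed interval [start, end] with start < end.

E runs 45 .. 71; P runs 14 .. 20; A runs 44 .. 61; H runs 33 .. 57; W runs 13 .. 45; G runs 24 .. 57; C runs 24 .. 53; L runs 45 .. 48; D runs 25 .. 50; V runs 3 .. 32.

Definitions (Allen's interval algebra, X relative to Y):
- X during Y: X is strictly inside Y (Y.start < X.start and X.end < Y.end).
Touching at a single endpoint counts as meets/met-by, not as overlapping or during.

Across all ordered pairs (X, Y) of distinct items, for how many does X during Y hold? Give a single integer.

Checking all 90 ordered pairs for relation 'during'; matching pairs in alphabetical order:
(D, C): D during C ✓
(D, G): D during G ✓
(L, A): L during A ✓
(L, C): L during C ✓
(L, D): L during D ✓
(L, G): L during G ✓
(L, H): L during H ✓
(P, V): P during V ✓
(P, W): P during W ✓
Count: 9.

9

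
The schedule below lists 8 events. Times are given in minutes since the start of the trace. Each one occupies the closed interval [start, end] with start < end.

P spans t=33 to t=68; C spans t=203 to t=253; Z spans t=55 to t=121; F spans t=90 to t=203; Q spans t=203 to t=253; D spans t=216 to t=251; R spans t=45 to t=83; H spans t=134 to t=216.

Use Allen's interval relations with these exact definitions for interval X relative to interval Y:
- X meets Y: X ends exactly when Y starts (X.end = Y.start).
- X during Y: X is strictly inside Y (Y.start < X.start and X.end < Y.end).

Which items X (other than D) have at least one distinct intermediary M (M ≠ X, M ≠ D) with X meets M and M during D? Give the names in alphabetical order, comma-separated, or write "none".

none

Target D = [t=216, t=251].
Intermediaries M with M during D: none.
Union: none.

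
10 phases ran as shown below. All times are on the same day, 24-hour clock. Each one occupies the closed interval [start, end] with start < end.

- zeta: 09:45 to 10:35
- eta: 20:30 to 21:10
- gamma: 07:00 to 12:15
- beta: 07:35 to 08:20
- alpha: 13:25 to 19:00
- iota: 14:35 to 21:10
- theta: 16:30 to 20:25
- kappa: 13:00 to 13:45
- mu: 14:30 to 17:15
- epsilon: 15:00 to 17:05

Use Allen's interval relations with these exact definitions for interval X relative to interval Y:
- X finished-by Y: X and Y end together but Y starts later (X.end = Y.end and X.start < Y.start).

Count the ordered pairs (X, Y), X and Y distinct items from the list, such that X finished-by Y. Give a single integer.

Checking all 90 ordered pairs for relation 'finished-by'; matching pairs in alphabetical order:
(iota, eta): iota finished-by eta ✓
Count: 1.

1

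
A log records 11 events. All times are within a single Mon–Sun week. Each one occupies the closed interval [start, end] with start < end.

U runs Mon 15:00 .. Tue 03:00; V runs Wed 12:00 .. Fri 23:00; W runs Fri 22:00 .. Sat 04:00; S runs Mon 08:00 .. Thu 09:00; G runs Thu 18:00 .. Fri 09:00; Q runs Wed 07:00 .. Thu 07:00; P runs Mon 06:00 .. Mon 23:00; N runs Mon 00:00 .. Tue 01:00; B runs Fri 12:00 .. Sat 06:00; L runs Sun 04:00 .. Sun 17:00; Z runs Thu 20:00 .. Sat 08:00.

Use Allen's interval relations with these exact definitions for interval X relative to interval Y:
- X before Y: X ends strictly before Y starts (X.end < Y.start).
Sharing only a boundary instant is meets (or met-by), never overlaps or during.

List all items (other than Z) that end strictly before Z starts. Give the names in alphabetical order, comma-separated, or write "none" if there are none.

N, P, Q, S, U

Target Z = [Thu 20:00, Sat 08:00].
B [Fri 12:00, Sat 06:00] → during → no.
G [Thu 18:00, Fri 09:00] → overlaps → no.
L [Sun 04:00, Sun 17:00] → after → no.
N [Mon 00:00, Tue 01:00] → before → yes.
P [Mon 06:00, Mon 23:00] → before → yes.
Q [Wed 07:00, Thu 07:00] → before → yes.
S [Mon 08:00, Thu 09:00] → before → yes.
U [Mon 15:00, Tue 03:00] → before → yes.
V [Wed 12:00, Fri 23:00] → overlaps → no.
W [Fri 22:00, Sat 04:00] → during → no.
Result: N, P, Q, S, U.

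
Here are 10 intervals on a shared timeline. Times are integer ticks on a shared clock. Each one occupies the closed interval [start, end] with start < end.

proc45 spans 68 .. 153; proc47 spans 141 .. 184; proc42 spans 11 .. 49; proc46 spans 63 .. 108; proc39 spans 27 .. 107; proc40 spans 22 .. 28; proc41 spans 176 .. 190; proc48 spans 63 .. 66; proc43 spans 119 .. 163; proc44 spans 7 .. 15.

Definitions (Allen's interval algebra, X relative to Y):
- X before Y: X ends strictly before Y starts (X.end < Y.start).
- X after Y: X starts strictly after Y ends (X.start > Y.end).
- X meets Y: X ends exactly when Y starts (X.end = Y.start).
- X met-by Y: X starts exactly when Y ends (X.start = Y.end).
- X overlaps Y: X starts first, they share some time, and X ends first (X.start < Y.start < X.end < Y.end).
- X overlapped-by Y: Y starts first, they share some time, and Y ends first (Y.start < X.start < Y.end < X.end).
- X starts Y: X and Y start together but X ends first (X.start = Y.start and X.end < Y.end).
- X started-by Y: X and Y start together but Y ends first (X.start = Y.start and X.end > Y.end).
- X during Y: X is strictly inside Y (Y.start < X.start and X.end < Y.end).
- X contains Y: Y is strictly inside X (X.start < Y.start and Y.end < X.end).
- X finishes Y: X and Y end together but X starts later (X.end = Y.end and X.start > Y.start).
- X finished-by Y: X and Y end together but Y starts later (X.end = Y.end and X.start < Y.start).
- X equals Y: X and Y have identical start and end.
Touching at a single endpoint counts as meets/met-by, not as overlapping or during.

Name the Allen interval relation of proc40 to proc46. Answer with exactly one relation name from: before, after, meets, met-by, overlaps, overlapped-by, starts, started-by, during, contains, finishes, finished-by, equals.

proc40 = [22, 28]; proc46 = [63, 108].
Compare endpoints: proc40.start < proc46.start, proc40.start < proc46.end, proc40.end < proc46.start, proc40.end < proc46.end.
That pattern is 'before'.

before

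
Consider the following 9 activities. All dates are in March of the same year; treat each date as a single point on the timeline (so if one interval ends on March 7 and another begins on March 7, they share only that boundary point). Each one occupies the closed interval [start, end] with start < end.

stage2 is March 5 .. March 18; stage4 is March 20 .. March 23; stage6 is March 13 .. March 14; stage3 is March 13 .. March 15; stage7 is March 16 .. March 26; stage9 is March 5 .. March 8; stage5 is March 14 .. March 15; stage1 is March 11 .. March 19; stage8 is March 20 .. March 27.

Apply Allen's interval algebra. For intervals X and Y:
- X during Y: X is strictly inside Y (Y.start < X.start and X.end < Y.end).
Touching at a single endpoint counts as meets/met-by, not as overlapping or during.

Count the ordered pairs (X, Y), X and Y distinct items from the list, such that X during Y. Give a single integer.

Checking all 72 ordered pairs for relation 'during'; matching pairs in alphabetical order:
(stage3, stage1): stage3 during stage1 ✓
(stage3, stage2): stage3 during stage2 ✓
(stage4, stage7): stage4 during stage7 ✓
(stage5, stage1): stage5 during stage1 ✓
(stage5, stage2): stage5 during stage2 ✓
(stage6, stage1): stage6 during stage1 ✓
(stage6, stage2): stage6 during stage2 ✓
Count: 7.

7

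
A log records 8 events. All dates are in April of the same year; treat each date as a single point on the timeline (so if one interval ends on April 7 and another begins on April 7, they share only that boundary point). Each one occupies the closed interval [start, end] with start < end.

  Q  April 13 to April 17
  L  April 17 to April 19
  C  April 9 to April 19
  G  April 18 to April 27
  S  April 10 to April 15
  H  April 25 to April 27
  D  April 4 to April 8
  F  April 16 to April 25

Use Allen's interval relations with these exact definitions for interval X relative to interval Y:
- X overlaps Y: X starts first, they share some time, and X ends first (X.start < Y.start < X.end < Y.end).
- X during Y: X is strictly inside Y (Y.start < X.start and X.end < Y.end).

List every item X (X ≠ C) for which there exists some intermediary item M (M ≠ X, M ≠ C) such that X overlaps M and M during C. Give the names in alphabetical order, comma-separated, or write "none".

Target C = [April 9, April 19].
Intermediaries M with M during C: Q, S.
Via Q — items with X overlaps Q: S.
Via S — items with X overlaps S: none.
Union: S.

S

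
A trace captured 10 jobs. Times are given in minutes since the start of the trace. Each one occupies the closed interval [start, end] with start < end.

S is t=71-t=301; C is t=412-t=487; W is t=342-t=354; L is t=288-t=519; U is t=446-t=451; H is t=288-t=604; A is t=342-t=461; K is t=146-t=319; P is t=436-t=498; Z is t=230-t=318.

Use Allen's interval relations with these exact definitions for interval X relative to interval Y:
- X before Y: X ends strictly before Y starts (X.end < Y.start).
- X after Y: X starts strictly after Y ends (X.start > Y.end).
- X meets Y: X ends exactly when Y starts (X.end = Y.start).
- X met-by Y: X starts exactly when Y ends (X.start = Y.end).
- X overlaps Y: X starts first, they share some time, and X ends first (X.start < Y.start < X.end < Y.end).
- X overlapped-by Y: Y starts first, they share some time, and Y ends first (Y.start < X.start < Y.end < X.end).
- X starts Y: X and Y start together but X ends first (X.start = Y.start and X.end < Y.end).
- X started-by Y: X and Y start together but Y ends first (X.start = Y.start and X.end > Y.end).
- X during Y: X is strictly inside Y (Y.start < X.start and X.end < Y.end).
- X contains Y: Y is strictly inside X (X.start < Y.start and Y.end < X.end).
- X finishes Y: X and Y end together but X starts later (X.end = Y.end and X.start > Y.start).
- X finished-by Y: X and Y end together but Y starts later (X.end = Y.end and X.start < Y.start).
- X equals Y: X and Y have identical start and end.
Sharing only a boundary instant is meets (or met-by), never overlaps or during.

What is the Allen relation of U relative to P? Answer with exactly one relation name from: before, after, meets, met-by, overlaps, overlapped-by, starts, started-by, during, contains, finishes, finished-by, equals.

during

U = [t=446, t=451]; P = [t=436, t=498].
Compare endpoints: U.start > P.start, U.start < P.end, U.end > P.start, U.end < P.end.
That pattern is 'during'.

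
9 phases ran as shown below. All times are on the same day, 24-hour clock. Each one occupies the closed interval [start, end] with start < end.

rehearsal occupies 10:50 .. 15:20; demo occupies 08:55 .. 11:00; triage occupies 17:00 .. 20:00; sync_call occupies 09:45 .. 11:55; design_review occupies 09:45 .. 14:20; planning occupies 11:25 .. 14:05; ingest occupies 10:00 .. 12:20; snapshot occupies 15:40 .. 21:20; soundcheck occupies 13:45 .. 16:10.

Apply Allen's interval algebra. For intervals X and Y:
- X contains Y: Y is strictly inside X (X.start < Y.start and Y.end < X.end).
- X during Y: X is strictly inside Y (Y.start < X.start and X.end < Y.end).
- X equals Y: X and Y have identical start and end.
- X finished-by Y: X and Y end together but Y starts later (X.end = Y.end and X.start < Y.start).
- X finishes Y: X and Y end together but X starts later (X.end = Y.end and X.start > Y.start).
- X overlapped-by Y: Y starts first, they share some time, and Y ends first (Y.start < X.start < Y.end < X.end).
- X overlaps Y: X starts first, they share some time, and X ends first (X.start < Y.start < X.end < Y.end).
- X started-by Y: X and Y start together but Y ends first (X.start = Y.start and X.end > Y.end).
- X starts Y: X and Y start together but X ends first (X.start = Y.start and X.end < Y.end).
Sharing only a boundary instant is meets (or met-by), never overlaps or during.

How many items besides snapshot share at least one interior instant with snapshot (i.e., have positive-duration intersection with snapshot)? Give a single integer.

Target snapshot = [15:40, 21:20].
demo [08:55, 11:00] → before → no.
design_review [09:45, 14:20] → before → no.
ingest [10:00, 12:20] → before → no.
planning [11:25, 14:05] → before → no.
rehearsal [10:50, 15:20] → before → no.
soundcheck [13:45, 16:10] → overlaps → counts.
sync_call [09:45, 11:55] → before → no.
triage [17:00, 20:00] → during → counts.
Total: 2.

2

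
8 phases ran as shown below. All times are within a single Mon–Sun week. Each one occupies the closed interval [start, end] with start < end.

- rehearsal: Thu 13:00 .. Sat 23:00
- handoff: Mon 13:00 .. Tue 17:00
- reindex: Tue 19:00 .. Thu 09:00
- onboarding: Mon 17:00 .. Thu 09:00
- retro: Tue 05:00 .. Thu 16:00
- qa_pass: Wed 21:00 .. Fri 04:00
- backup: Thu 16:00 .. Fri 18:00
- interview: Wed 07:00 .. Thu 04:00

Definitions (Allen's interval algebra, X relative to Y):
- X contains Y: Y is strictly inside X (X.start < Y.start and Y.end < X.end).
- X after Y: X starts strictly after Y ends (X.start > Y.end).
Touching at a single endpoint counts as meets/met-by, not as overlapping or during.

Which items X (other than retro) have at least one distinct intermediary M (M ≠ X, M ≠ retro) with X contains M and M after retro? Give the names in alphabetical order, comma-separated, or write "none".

none

Target retro = [Tue 05:00, Thu 16:00].
Intermediaries M with M after retro: none.
Union: none.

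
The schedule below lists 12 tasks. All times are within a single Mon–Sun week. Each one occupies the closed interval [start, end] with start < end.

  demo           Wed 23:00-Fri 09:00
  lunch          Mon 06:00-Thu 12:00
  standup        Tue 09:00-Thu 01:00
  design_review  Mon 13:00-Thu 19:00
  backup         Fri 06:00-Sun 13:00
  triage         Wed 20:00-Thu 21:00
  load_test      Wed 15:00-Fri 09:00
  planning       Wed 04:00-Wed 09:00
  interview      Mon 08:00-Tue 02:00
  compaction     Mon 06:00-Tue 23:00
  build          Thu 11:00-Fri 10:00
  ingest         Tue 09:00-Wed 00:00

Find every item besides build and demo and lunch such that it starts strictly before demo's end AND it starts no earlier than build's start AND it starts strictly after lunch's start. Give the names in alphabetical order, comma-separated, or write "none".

backup

Conditions: its start is strictly before demo's end (X.start < Fri 09:00) AND its start is no earlier than build's start (X.start >= Thu 11:00) AND its start is strictly after lunch's start (X.start > Mon 06:00).
backup: start Fri 06:00 < Fri 09:00? ✓; start Fri 06:00 >= Thu 11:00? ✓; start Fri 06:00 > Mon 06:00? ✓ → yes.
compaction: start Mon 06:00 < Fri 09:00? ✓; start Mon 06:00 >= Thu 11:00? ✗; start Mon 06:00 > Mon 06:00? ✗ → no.
design_review: start Mon 13:00 < Fri 09:00? ✓; start Mon 13:00 >= Thu 11:00? ✗; start Mon 13:00 > Mon 06:00? ✓ → no.
ingest: start Tue 09:00 < Fri 09:00? ✓; start Tue 09:00 >= Thu 11:00? ✗; start Tue 09:00 > Mon 06:00? ✓ → no.
interview: start Mon 08:00 < Fri 09:00? ✓; start Mon 08:00 >= Thu 11:00? ✗; start Mon 08:00 > Mon 06:00? ✓ → no.
load_test: start Wed 15:00 < Fri 09:00? ✓; start Wed 15:00 >= Thu 11:00? ✗; start Wed 15:00 > Mon 06:00? ✓ → no.
planning: start Wed 04:00 < Fri 09:00? ✓; start Wed 04:00 >= Thu 11:00? ✗; start Wed 04:00 > Mon 06:00? ✓ → no.
standup: start Tue 09:00 < Fri 09:00? ✓; start Tue 09:00 >= Thu 11:00? ✗; start Tue 09:00 > Mon 06:00? ✓ → no.
triage: start Wed 20:00 < Fri 09:00? ✓; start Wed 20:00 >= Thu 11:00? ✗; start Wed 20:00 > Mon 06:00? ✓ → no.
Result: backup.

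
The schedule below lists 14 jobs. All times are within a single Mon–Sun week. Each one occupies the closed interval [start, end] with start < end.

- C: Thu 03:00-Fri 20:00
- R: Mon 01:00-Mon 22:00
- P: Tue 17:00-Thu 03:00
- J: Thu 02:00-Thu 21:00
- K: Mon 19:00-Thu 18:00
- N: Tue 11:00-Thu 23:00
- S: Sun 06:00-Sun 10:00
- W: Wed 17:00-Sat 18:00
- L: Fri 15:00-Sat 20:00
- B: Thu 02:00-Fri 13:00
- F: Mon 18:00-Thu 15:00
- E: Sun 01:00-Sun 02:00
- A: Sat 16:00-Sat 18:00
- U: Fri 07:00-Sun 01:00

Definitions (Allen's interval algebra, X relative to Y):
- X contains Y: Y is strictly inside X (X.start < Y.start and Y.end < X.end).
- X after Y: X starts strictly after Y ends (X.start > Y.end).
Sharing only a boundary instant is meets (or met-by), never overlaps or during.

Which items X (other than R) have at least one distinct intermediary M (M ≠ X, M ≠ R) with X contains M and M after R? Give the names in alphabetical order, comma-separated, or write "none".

Target R = [Mon 01:00, Mon 22:00].
Intermediaries M with M after R: A, B, C, E, J, L, N, P, S, U, W.
Via A — items with X contains A: L, U.
Via B — items with X contains B: W.
Via C — items with X contains C: W.
Via E — items with X contains E: none.
Via J — items with X contains J: N, W.
Via L — items with X contains L: U.
Via N — items with X contains N: none.
Via P — items with X contains P: F, K, N.
Via S — items with X contains S: none.
Via U — items with X contains U: none.
Via W — items with X contains W: none.
Union: F, K, L, N, U, W.

F, K, L, N, U, W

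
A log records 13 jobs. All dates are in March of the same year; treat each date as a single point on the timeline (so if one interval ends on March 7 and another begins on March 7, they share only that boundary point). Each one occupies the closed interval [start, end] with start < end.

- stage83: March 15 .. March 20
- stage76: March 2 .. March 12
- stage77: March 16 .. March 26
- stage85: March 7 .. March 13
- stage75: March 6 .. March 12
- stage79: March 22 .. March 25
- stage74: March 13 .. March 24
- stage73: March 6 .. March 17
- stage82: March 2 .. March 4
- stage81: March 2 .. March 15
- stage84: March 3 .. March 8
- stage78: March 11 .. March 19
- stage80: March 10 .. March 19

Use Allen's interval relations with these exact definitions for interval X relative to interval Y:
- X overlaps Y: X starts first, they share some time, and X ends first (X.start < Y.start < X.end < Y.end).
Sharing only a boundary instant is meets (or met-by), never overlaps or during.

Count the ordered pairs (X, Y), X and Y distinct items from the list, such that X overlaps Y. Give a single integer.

Checking all 156 ordered pairs for relation 'overlaps'; matching pairs in alphabetical order:
(stage73, stage74): stage73 overlaps stage74 ✓
(stage73, stage77): stage73 overlaps stage77 ✓
(stage73, stage78): stage73 overlaps stage78 ✓
(stage73, stage80): stage73 overlaps stage80 ✓
(stage73, stage83): stage73 overlaps stage83 ✓
(stage74, stage77): stage74 overlaps stage77 ✓
(stage74, stage79): stage74 overlaps stage79 ✓
(stage75, stage78): stage75 overlaps stage78 ✓
(stage75, stage80): stage75 overlaps stage80 ✓
(stage75, stage85): stage75 overlaps stage85 ✓
(stage76, stage73): stage76 overlaps stage73 ✓
(stage76, stage78): stage76 overlaps stage78 ✓
(stage76, stage80): stage76 overlaps stage80 ✓
(stage76, stage85): stage76 overlaps stage85 ✓
(stage78, stage74): stage78 overlaps stage74 ✓
(stage78, stage77): stage78 overlaps stage77 ✓
(stage78, stage83): stage78 overlaps stage83 ✓
(stage80, stage74): stage80 overlaps stage74 ✓
(stage80, stage77): stage80 overlaps stage77 ✓
(stage80, stage83): stage80 overlaps stage83 ✓
(stage81, stage73): stage81 overlaps stage73 ✓
(stage81, stage74): stage81 overlaps stage74 ✓
(stage81, stage78): stage81 overlaps stage78 ✓
(stage81, stage80): stage81 overlaps stage80 ✓
... plus 7 further pairs not listed.
Count: 31.

31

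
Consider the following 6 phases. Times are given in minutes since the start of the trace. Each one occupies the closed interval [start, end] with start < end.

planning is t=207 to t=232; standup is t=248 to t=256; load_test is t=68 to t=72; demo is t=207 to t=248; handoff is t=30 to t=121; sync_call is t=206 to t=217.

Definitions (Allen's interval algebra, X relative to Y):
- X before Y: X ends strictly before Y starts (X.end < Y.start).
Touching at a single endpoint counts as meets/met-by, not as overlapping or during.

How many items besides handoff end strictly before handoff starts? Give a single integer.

Target handoff = [t=30, t=121].
demo [t=207, t=248] → after → no.
load_test [t=68, t=72] → during → no.
planning [t=207, t=232] → after → no.
standup [t=248, t=256] → after → no.
sync_call [t=206, t=217] → after → no.
Total: 0.

0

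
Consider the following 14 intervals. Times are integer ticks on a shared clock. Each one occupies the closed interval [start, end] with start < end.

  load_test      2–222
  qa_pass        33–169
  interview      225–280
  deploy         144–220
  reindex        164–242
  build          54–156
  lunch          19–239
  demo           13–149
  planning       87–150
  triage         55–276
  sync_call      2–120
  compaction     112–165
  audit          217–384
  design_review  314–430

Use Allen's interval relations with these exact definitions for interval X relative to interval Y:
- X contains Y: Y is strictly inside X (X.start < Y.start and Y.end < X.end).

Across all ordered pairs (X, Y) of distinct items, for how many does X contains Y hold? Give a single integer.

Checking all 182 ordered pairs for relation 'contains'; matching pairs in alphabetical order:
(audit, interview): audit contains interview ✓
(build, planning): build contains planning ✓
(load_test, build): load_test contains build ✓
(load_test, compaction): load_test contains compaction ✓
(load_test, demo): load_test contains demo ✓
(load_test, deploy): load_test contains deploy ✓
(load_test, planning): load_test contains planning ✓
(load_test, qa_pass): load_test contains qa_pass ✓
(lunch, build): lunch contains build ✓
(lunch, compaction): lunch contains compaction ✓
(lunch, deploy): lunch contains deploy ✓
(lunch, planning): lunch contains planning ✓
(lunch, qa_pass): lunch contains qa_pass ✓
(qa_pass, build): qa_pass contains build ✓
(qa_pass, compaction): qa_pass contains compaction ✓
(qa_pass, planning): qa_pass contains planning ✓
(triage, compaction): triage contains compaction ✓
(triage, deploy): triage contains deploy ✓
(triage, planning): triage contains planning ✓
(triage, reindex): triage contains reindex ✓
Count: 20.

20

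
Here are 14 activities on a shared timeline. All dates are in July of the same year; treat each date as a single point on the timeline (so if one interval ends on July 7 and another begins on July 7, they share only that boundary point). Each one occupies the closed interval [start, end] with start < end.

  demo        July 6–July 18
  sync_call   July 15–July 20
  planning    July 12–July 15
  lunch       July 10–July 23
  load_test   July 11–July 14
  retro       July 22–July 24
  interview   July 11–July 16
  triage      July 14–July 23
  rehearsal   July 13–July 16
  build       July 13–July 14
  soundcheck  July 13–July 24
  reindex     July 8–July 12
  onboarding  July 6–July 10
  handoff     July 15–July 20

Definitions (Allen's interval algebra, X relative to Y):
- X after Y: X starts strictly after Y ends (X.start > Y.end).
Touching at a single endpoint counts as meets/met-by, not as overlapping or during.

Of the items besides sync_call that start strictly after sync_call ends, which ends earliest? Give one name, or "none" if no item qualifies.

Target sync_call = [July 15, July 20].
build [July 13, July 14] → before → excluded.
demo [July 6, July 18] → overlaps → excluded.
handoff [July 15, July 20] → equals → excluded.
interview [July 11, July 16] → overlaps → excluded.
load_test [July 11, July 14] → before → excluded.
lunch [July 10, July 23] → contains → excluded.
onboarding [July 6, July 10] → before → excluded.
planning [July 12, July 15] → meets → excluded.
rehearsal [July 13, July 16] → overlaps → excluded.
reindex [July 8, July 12] → before → excluded.
retro [July 22, July 24] → after → candidate.
soundcheck [July 13, July 24] → contains → excluded.
triage [July 14, July 23] → contains → excluded.
Among candidates, earliest end is July 24 → retro.

retro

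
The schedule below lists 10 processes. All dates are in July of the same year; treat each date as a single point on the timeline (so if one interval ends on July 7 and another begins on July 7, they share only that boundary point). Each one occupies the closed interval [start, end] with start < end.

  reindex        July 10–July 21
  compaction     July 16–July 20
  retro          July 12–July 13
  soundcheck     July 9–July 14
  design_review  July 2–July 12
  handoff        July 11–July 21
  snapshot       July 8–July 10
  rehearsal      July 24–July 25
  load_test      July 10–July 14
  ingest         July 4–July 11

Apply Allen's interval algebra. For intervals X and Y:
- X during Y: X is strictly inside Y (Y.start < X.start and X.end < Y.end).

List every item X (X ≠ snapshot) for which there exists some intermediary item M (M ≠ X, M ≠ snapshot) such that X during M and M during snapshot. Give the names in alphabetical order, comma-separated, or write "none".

none

Target snapshot = [July 8, July 10].
Intermediaries M with M during snapshot: none.
Union: none.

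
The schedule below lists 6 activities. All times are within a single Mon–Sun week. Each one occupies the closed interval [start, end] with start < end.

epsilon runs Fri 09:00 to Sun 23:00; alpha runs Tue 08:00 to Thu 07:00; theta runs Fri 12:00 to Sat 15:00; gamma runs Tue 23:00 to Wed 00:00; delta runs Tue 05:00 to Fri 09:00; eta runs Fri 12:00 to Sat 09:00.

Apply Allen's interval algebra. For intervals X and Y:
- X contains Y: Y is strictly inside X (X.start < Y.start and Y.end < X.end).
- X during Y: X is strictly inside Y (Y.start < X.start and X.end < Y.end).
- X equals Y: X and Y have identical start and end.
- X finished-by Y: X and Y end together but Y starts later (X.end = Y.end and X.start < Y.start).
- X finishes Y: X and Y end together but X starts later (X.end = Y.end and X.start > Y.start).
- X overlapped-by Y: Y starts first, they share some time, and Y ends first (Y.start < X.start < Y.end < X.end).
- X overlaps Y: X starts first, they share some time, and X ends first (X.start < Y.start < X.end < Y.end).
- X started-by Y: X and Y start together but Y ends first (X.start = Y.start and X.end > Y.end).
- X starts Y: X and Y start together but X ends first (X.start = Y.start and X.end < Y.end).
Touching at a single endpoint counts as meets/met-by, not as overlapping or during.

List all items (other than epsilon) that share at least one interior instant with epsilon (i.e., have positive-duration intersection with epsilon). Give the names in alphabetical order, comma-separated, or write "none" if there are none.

Target epsilon = [Fri 09:00, Sun 23:00].
alpha [Tue 08:00, Thu 07:00] → before → no.
delta [Tue 05:00, Fri 09:00] → meets → no.
eta [Fri 12:00, Sat 09:00] → during → yes.
gamma [Tue 23:00, Wed 00:00] → before → no.
theta [Fri 12:00, Sat 15:00] → during → yes.
Result: eta, theta.

eta, theta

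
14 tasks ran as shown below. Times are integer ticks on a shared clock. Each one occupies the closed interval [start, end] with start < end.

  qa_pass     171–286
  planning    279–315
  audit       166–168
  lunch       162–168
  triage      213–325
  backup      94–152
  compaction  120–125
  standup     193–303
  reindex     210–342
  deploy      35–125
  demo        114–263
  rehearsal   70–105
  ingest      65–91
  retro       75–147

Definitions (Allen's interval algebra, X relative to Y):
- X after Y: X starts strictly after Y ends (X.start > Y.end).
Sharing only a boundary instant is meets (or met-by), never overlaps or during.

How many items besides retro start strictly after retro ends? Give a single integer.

7

Target retro = [75, 147].
audit [166, 168] → after → counts.
backup [94, 152] → overlapped-by → no.
compaction [120, 125] → during → no.
demo [114, 263] → overlapped-by → no.
deploy [35, 125] → overlaps → no.
ingest [65, 91] → overlaps → no.
lunch [162, 168] → after → counts.
planning [279, 315] → after → counts.
qa_pass [171, 286] → after → counts.
rehearsal [70, 105] → overlaps → no.
reindex [210, 342] → after → counts.
standup [193, 303] → after → counts.
triage [213, 325] → after → counts.
Total: 7.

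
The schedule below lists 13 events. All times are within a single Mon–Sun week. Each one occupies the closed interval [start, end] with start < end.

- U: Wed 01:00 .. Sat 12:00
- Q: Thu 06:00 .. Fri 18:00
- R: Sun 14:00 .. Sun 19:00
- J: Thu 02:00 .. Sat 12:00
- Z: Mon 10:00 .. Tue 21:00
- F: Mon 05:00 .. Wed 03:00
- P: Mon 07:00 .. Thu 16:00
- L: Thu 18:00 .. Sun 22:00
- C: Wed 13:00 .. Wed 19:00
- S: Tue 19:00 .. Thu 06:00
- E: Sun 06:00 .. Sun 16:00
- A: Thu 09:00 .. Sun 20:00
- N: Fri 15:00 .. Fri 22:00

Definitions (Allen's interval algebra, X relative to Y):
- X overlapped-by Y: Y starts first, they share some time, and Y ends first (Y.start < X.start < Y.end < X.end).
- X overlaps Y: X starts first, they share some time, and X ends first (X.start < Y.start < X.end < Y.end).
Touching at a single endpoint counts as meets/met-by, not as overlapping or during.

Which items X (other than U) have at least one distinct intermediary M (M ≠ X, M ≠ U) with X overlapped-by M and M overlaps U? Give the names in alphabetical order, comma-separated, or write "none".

Target U = [Wed 01:00, Sat 12:00].
Intermediaries M with M overlaps U: F, P, S.
Via F — items with X overlapped-by F: P, S.
Via P — items with X overlapped-by P: A, J, Q.
Via S — items with X overlapped-by S: J.
Union: A, J, P, Q, S.

A, J, P, Q, S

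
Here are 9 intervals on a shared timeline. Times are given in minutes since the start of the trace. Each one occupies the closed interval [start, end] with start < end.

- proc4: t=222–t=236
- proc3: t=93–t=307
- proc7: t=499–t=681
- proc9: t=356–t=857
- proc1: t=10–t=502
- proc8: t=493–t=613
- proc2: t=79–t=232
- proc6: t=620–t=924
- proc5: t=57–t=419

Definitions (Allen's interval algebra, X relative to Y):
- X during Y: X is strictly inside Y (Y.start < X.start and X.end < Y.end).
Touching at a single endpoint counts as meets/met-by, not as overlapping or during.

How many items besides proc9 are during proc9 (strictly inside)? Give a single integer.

Target proc9 = [t=356, t=857].
proc1 [t=10, t=502] → overlaps → no.
proc2 [t=79, t=232] → before → no.
proc3 [t=93, t=307] → before → no.
proc4 [t=222, t=236] → before → no.
proc5 [t=57, t=419] → overlaps → no.
proc6 [t=620, t=924] → overlapped-by → no.
proc7 [t=499, t=681] → during → counts.
proc8 [t=493, t=613] → during → counts.
Total: 2.

2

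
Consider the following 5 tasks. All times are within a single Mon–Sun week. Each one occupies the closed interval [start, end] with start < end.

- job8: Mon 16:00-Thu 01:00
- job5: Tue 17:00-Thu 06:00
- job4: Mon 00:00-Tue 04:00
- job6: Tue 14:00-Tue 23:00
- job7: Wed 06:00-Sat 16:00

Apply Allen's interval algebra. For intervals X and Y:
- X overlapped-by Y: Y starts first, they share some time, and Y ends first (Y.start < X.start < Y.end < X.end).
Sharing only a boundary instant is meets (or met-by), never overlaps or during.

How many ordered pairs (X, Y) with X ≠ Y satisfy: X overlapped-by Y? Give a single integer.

Checking all 20 ordered pairs for relation 'overlapped-by'; matching pairs in alphabetical order:
(job5, job6): job5 overlapped-by job6 ✓
(job5, job8): job5 overlapped-by job8 ✓
(job7, job5): job7 overlapped-by job5 ✓
(job7, job8): job7 overlapped-by job8 ✓
(job8, job4): job8 overlapped-by job4 ✓
Count: 5.

5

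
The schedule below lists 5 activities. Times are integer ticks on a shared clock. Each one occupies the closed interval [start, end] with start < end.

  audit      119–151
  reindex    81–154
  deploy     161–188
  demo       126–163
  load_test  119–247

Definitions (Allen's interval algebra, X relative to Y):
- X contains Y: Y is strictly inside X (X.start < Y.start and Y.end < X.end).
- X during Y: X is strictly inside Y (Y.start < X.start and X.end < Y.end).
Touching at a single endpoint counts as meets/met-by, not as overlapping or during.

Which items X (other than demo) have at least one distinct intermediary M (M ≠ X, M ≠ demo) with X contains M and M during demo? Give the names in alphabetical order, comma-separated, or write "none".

Target demo = [126, 163].
Intermediaries M with M during demo: none.
Union: none.

none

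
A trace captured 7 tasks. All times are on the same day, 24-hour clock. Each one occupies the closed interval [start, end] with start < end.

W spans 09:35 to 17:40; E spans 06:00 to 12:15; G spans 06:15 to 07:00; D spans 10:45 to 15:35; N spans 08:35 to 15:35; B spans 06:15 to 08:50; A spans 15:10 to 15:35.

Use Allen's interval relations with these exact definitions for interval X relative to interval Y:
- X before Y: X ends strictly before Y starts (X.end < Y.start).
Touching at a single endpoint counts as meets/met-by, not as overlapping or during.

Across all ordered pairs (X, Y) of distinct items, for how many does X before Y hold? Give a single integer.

8

Checking all 42 ordered pairs for relation 'before'; matching pairs in alphabetical order:
(B, A): B before A ✓
(B, D): B before D ✓
(B, W): B before W ✓
(E, A): E before A ✓
(G, A): G before A ✓
(G, D): G before D ✓
(G, N): G before N ✓
(G, W): G before W ✓
Count: 8.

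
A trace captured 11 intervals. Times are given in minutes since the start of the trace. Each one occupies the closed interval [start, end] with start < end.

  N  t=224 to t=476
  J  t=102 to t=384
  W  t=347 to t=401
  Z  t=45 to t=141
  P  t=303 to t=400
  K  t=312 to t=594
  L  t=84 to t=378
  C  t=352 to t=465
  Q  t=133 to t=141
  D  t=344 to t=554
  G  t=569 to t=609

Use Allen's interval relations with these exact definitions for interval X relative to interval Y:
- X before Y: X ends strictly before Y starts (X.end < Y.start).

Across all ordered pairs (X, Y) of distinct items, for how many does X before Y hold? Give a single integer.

Checking all 110 ordered pairs for relation 'before'; matching pairs in alphabetical order:
(C, G): C before G ✓
(D, G): D before G ✓
(J, G): J before G ✓
(L, G): L before G ✓
(N, G): N before G ✓
(P, G): P before G ✓
(Q, C): Q before C ✓
(Q, D): Q before D ✓
(Q, G): Q before G ✓
(Q, K): Q before K ✓
(Q, N): Q before N ✓
(Q, P): Q before P ✓
(Q, W): Q before W ✓
(W, G): W before G ✓
(Z, C): Z before C ✓
(Z, D): Z before D ✓
(Z, G): Z before G ✓
(Z, K): Z before K ✓
(Z, N): Z before N ✓
(Z, P): Z before P ✓
(Z, W): Z before W ✓
Count: 21.

21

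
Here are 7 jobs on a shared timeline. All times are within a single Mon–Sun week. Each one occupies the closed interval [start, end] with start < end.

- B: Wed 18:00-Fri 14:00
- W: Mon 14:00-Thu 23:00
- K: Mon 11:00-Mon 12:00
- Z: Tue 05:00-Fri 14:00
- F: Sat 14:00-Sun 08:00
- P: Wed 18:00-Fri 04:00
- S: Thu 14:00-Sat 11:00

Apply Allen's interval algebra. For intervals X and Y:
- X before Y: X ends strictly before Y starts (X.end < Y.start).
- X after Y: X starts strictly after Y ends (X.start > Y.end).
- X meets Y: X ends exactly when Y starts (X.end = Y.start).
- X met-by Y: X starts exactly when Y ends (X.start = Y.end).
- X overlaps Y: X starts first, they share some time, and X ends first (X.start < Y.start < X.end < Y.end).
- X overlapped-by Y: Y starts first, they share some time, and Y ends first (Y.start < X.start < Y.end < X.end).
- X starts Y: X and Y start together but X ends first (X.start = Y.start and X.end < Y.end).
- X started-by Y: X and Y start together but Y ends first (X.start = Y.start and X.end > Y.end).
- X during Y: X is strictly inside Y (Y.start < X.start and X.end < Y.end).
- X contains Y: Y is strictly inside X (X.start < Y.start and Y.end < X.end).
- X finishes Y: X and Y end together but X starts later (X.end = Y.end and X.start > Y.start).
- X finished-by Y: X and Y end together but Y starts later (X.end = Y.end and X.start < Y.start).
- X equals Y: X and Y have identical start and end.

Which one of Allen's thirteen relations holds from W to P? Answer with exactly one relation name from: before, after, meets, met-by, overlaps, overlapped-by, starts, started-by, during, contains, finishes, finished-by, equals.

overlaps

W = [Mon 14:00, Thu 23:00]; P = [Wed 18:00, Fri 04:00].
Compare endpoints: W.start < P.start, W.start < P.end, W.end > P.start, W.end < P.end.
That pattern is 'overlaps'.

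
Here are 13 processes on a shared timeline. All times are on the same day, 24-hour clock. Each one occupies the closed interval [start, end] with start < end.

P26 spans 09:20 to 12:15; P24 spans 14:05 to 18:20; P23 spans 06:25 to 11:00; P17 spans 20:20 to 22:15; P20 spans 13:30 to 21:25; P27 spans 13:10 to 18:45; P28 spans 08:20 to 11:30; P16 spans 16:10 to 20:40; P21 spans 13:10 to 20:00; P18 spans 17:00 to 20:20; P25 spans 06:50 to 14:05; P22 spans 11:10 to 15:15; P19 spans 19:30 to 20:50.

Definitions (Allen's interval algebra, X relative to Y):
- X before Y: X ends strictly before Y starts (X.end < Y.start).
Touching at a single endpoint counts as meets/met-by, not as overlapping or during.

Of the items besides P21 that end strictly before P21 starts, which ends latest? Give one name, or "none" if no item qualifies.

Target P21 = [13:10, 20:00].
P16 [16:10, 20:40] → overlapped-by → excluded.
P17 [20:20, 22:15] → after → excluded.
P18 [17:00, 20:20] → overlapped-by → excluded.
P19 [19:30, 20:50] → overlapped-by → excluded.
P20 [13:30, 21:25] → overlapped-by → excluded.
P22 [11:10, 15:15] → overlaps → excluded.
P23 [06:25, 11:00] → before → candidate.
P24 [14:05, 18:20] → during → excluded.
P25 [06:50, 14:05] → overlaps → excluded.
P26 [09:20, 12:15] → before → candidate.
P27 [13:10, 18:45] → starts → excluded.
P28 [08:20, 11:30] → before → candidate.
Among candidates, latest end is 12:15 → P26.

P26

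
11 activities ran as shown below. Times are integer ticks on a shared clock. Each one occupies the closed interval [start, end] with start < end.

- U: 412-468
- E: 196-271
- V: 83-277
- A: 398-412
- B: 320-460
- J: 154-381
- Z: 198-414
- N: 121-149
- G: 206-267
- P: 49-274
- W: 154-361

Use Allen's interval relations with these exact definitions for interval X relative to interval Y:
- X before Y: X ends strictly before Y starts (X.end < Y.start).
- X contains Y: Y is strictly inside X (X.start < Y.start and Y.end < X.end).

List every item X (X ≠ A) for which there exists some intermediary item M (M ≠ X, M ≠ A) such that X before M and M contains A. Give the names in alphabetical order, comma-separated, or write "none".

Target A = [398, 412].
Intermediaries M with M contains A: B, Z.
Via B — items with X before B: E, G, N, P, V.
Via Z — items with X before Z: N.
Union: E, G, N, P, V.

E, G, N, P, V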